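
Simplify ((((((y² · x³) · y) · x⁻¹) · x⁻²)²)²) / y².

y¹⁰

((((((y² · x³) · y) · x⁻¹) · x⁻²)²)²) / y²
= (((((y² · x³) · y) · x⁻¹) · x⁻²)⁴) / y²    [power of a power]
= (((((y² · x³) · y) · x⁻¹)⁴) · ((x⁻²)⁴)) / y²    [power of a product]
= (((((y² · x³) · y)⁴) · ((x⁻¹)⁴)) · ((x⁻²)⁴)) / y²    [power of a product]
= (((((y² · x³)⁴) · (y⁴)) · ((x⁻¹)⁴)) · ((x⁻²)⁴)) / y²    [power of a product]
= ((((((y²)⁴) · ((x³)⁴)) · (y⁴)) · ((x⁻¹)⁴)) · ((x⁻²)⁴)) / y²    [power of a product]
= ((((y⁸ · ((x³)⁴)) · (y⁴)) · ((x⁻¹)⁴)) · ((x⁻²)⁴)) / y²    [power of a power]
= ((((y⁸ · x¹²) · (y⁴)) · ((x⁻¹)⁴)) · ((x⁻²)⁴)) / y²    [power of a power]
= ((((y⁸ · x¹²) · y⁴) · x⁻⁴) · ((x⁻²)⁴)) / y²    [power of a power]
= ((((y⁸ · x¹²) · y⁴) · x⁻⁴) · x⁻⁸) / y²    [power of a power]
= y¹⁰    [quotient of powers; product of powers]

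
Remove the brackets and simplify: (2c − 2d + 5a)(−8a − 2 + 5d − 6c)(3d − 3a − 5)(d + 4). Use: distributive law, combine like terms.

(2c − 2d + 5a)(−8a − 2 + 5d − 6c)(3d − 3a − 5)(d + 4)
= (−16ac − 4c + 10cd − 12c^2 + 16ad + 4d − 10d^2 + 12cd − 40a^2 − 10a + 25ad − 30ac)(3d − 3a − 5)(d + 4)    [distributive law]
= (−46ac − 4c + 22cd − 12c^2 + 41ad + 4d − 10d^2 − 40a^2 − 10a)(3d − 3a − 5)(d + 4)    [combine like terms]
= (−138acd + 138a^2c + 230ac − 12cd + 12ac + 20c + 66cd^2 − 66acd − 110cd − 36c^2d + 36ac^2 + 60c^2 + 123ad^2 − 123a^2d − 205ad + 12d^2 − 12ad − 20d − 30d^3 + 30ad^2 + 50d^2 − 120a^2d + 120a^3 + 200a^2 − 30ad + 30a^2 + 50a)(d + 4)    [distributive law]
= (−204acd + 138a^2c + 242ac − 122cd + 20c + 66cd^2 − 36c^2d + 36ac^2 + 60c^2 + 153ad^2 − 243a^2d − 247ad + 62d^2 − 20d − 30d^3 + 120a^3 + 230a^2 + 50a)(d + 4)    [combine like terms]
= −204acd^2 − 816acd + 138a^2cd + 552a^2c + 242acd + 968ac − 122cd^2 − 488cd + 20cd + 80c + 66cd^3 + 264cd^2 − 36c^2d^2 − 144c^2d + 36ac^2d + 144ac^2 + 60c^2d + 240c^2 + 153ad^3 + 612ad^2 − 243a^2d^2 − 972a^2d − 247ad^2 − 988ad + 62d^3 + 248d^2 − 20d^2 − 80d − 30d^4 − 120d^3 + 120a^3d + 480a^3 + 230a^2d + 920a^2 + 50ad + 200a    [distributive law]
= −204acd^2 − 574acd + 138a^2cd + 552a^2c + 968ac + 142cd^2 − 468cd + 80c + 66cd^3 − 36c^2d^2 − 84c^2d + 36ac^2d + 144ac^2 + 240c^2 + 153ad^3 + 365ad^2 − 243a^2d^2 − 742a^2d − 938ad − 58d^3 + 228d^2 − 80d − 30d^4 + 120a^3d + 480a^3 + 920a^2 + 200a    [combine like terms]

−204acd^2 − 574acd + 138a^2cd + 552a^2c + 968ac + 142cd^2 − 468cd + 80c + 66cd^3 − 36c^2d^2 − 84c^2d + 36ac^2d + 144ac^2 + 240c^2 + 153ad^3 + 365ad^2 − 243a^2d^2 − 742a^2d − 938ad − 58d^3 + 228d^2 − 80d − 30d^4 + 120a^3d + 480a^3 + 920a^2 + 200a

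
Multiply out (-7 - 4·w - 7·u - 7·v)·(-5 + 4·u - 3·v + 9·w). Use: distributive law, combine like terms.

(-7 - 4·w - 7·u - 7·v)·(-5 + 4·u - 3·v + 9·w)
= 35 - 28·u + 21·v - 63·w + 20·w - 16·u·w + 12·v·w - 36·w^2 + 35·u - 28·u^2 + 21·u·v - 63·u·w + 35·v - 28·u·v + 21·v^2 - 63·v·w    [distributive law]
= 35 + 7·u + 56·v - 43·w - 79·u·w - 51·v·w - 36·w^2 - 28·u^2 - 7·u·v + 21·v^2    [combine like terms]

35 + 7·u + 56·v - 43·w - 79·u·w - 51·v·w - 36·w^2 - 28·u^2 - 7·u·v + 21·v^2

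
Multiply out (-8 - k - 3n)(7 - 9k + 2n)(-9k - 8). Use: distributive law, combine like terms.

-16k + 448 - 657k^2 + 133kn + 296n - 81k^3 - 225k^2n + 54kn^2 + 48n^2

(-8 - k - 3n)(7 - 9k + 2n)(-9k - 8)
= (-56 + 72k - 16n - 7k + 9k^2 - 2kn - 21n + 27kn - 6n^2)(-9k - 8)    [distributive law]
= (-56 + 65k - 37n + 9k^2 + 25kn - 6n^2)(-9k - 8)    [combine like terms]
= 504k + 448 - 585k^2 - 520k + 333kn + 296n - 81k^3 - 72k^2 - 225k^2n - 200kn + 54kn^2 + 48n^2    [distributive law]
= -16k + 448 - 657k^2 + 133kn + 296n - 81k^3 - 225k^2n + 54kn^2 + 48n^2    [combine like terms]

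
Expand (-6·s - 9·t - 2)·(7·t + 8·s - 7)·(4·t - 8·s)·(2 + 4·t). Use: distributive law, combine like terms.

(-6·s - 9·t - 2)·(7·t + 8·s - 7)·(4·t - 8·s)·(2 + 4·t)
= (-42·s·t - 48·s^2 + 42·s - 63·t^2 - 72·s·t + 63·t - 14·t - 16·s + 14)·(4·t - 8·s)·(2 + 4·t)    [distributive law]
= (-114·s·t - 48·s^2 + 26·s - 63·t^2 + 49·t + 14)·(4·t - 8·s)·(2 + 4·t)    [combine like terms]
= (-456·s·t^2 + 912·s^2·t - 192·s^2·t + 384·s^3 + 104·s·t - 208·s^2 - 252·t^3 + 504·s·t^2 + 196·t^2 - 392·s·t + 56·t - 112·s)·(2 + 4·t)    [distributive law]
= (48·s·t^2 + 720·s^2·t + 384·s^3 - 288·s·t - 208·s^2 - 252·t^3 + 196·t^2 + 56·t - 112·s)·(2 + 4·t)    [combine like terms]
= 96·s·t^2 + 192·s·t^3 + 1440·s^2·t + 2880·s^2·t^2 + 768·s^3 + 1536·s^3·t - 576·s·t - 1152·s·t^2 - 416·s^2 - 832·s^2·t - 504·t^3 - 1008·t^4 + 392·t^2 + 784·t^3 + 112·t + 224·t^2 - 224·s - 448·s·t    [distributive law]
= -1056·s·t^2 + 192·s·t^3 + 608·s^2·t + 2880·s^2·t^2 + 768·s^3 + 1536·s^3·t - 1024·s·t - 416·s^2 + 280·t^3 - 1008·t^4 + 616·t^2 + 112·t - 224·s    [combine like terms]

-1056·s·t^2 + 192·s·t^3 + 608·s^2·t + 2880·s^2·t^2 + 768·s^3 + 1536·s^3·t - 1024·s·t - 416·s^2 + 280·t^3 - 1008·t^4 + 616·t^2 + 112·t - 224·s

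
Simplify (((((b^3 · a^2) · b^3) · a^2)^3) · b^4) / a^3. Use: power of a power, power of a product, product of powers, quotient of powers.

(((((b^3 · a^2) · b^3) · a^2)^3) · b^4) / a^3
= (((((b^3 · a^2) · b^3)^3) · ((a^2)^3)) · b^4) / a^3    [power of a product]
= (((((b^3 · a^2)^3) · ((b^3)^3)) · ((a^2)^3)) · b^4) / a^3    [power of a product]
= ((((((b^3)^3) · ((a^2)^3)) · ((b^3)^3)) · ((a^2)^3)) · b^4) / a^3    [power of a product]
= ((((b^9 · ((a^2)^3)) · ((b^3)^3)) · ((a^2)^3)) · b^4) / a^3    [power of a power]
= ((((b^9 · a^6) · ((b^3)^3)) · ((a^2)^3)) · b^4) / a^3    [power of a power]
= ((((b^9 · a^6) · b^9) · ((a^2)^3)) · b^4) / a^3    [power of a power]
= ((((b^9 · a^6) · b^9) · a^6) · b^4) / a^3    [power of a power]
= a^9b^22    [quotient of powers; product of powers]

a^9b^22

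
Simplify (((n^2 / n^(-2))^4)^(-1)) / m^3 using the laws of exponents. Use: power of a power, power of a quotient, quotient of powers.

(((n^2 / n^(-2))^4)^(-1)) / m^3
= ((n^2 / n^(-2))^(-4)) / m^3    [power of a power]
= (((n^2)^(-4)) / ((n^(-2))^(-4))) / m^3    [power of a quotient]
= (n^(-8) / ((n^(-2))^(-4))) / m^3    [power of a power]
= (n^(-8) / n^8) / m^3    [power of a power]
= n^(-16) / m^3    [quotient of powers]
= m^(-3)n^(-16)    [quotient of powers]

m^(-3)n^(-16)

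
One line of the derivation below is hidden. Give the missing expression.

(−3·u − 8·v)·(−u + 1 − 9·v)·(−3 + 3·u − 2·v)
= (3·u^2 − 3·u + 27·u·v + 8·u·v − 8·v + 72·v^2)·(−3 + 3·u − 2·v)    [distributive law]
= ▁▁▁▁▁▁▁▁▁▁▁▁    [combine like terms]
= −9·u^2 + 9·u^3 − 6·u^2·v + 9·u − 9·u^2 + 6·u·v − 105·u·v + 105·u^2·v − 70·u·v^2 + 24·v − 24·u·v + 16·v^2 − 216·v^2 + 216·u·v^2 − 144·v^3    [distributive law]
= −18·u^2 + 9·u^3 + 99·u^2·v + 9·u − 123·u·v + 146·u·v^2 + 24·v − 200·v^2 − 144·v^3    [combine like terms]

Applying combine like terms to the line above:

(3·u^2 − 3·u + 35·u·v − 8·v + 72·v^2)·(−3 + 3·u − 2·v)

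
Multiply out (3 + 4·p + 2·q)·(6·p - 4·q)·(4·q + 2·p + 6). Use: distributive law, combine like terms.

(3 + 4·p + 2·q)·(6·p - 4·q)·(4·q + 2·p + 6)
= (18·p - 12·q + 24·p² - 16·p·q + 12·p·q - 8·q²)·(4·q + 2·p + 6)    [distributive law]
= (18·p - 12·q + 24·p² - 4·p·q - 8·q²)·(4·q + 2·p + 6)    [combine like terms]
= 72·p·q + 36·p² + 108·p - 48·q² - 24·p·q - 72·q + 96·p²·q + 48·p³ + 144·p² - 16·p·q² - 8·p²·q - 24·p·q - 32·q³ - 16·p·q² - 48·q²    [distributive law]
= 24·p·q + 180·p² + 108·p - 96·q² - 72·q + 88·p²·q + 48·p³ - 32·p·q² - 32·q³    [combine like terms]

24·p·q + 180·p² + 108·p - 96·q² - 72·q + 88·p²·q + 48·p³ - 32·p·q² - 32·q³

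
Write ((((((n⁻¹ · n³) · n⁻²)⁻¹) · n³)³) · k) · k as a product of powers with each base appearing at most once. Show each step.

k²·n⁹

((((((n⁻¹ · n³) · n⁻²)⁻¹) · n³)³) · k) · k
= ((((((n⁻¹ · n³) · n⁻²)⁻¹)³) · ((n³)³)) · k) · k    [power of a product]
= (((((n⁻¹ · n³) · n⁻²)⁻³) · ((n³)³)) · k) · k    [power of a power]
= (((((n⁻¹ · n³)⁻³) · ((n⁻²)⁻³)) · ((n³)³)) · k) · k    [power of a product]
= ((((((n⁻¹)⁻³) · ((n³)⁻³)) · ((n⁻²)⁻³)) · ((n³)³)) · k) · k    [power of a product]
= ((((n³ · ((n³)⁻³)) · ((n⁻²)⁻³)) · ((n³)³)) · k) · k    [power of a power]
= ((((n³ · n⁻⁹) · ((n⁻²)⁻³)) · ((n³)³)) · k) · k    [power of a power]
= (((n⁻⁶ · ((n⁻²)⁻³)) · ((n³)³)) · k) · k    [product of powers]
= (((n⁻⁶ · n⁶) · ((n³)³)) · k) · k    [power of a power]
= ((n⁰ · ((n³)³)) · k) · k    [product of powers]
= ((n⁰ · n⁹) · k) · k    [power of a power]
= (n⁹ · k) · k    [product of powers]
= k²·n⁹    [product of powers]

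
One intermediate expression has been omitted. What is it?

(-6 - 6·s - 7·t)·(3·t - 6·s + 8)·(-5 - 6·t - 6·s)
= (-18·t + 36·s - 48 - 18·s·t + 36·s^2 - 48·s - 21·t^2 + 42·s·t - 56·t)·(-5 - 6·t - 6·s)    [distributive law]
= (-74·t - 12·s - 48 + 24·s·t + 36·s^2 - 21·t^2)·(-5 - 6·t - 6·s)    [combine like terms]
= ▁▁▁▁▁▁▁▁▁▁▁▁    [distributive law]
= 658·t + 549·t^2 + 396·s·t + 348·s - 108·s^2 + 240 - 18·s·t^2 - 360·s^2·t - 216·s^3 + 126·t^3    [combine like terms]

After distributive law, the bracketed line is:

370·t + 444·t^2 + 444·s·t + 60·s + 72·s·t + 72·s^2 + 240 + 288·t + 288·s - 120·s·t - 144·s·t^2 - 144·s^2·t - 180·s^2 - 216·s^2·t - 216·s^3 + 105·t^2 + 126·t^3 + 126·s·t^2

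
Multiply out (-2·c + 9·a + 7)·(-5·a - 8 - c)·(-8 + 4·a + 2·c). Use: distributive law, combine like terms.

-186·a·c - 86·a^2·c + 10·a·c^2 - 184·c + 2·c^2 + 4·c^3 - 68·a^2 - 180·a^3 + 632·a + 448

(-2·c + 9·a + 7)·(-5·a - 8 - c)·(-8 + 4·a + 2·c)
= (10·a·c + 16·c + 2·c^2 - 45·a^2 - 72·a - 9·a·c - 35·a - 56 - 7·c)·(-8 + 4·a + 2·c)    [distributive law]
= (a·c + 9·c + 2·c^2 - 45·a^2 - 107·a - 56)·(-8 + 4·a + 2·c)    [combine like terms]
= -8·a·c + 4·a^2·c + 2·a·c^2 - 72·c + 36·a·c + 18·c^2 - 16·c^2 + 8·a·c^2 + 4·c^3 + 360·a^2 - 180·a^3 - 90·a^2·c + 856·a - 428·a^2 - 214·a·c + 448 - 224·a - 112·c    [distributive law]
= -186·a·c - 86·a^2·c + 10·a·c^2 - 184·c + 2·c^2 + 4·c^3 - 68·a^2 - 180·a^3 + 632·a + 448    [combine like terms]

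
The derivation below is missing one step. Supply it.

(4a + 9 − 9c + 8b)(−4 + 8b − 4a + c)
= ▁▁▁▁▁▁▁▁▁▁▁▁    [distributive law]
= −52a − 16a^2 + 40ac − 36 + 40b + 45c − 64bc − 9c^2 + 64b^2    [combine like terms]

Applying distributive law to the line above:

−16a + 32ab − 16a^2 + 4ac − 36 + 72b − 36a + 9c + 36c − 72bc + 36ac − 9c^2 − 32b + 64b^2 − 32ab + 8bc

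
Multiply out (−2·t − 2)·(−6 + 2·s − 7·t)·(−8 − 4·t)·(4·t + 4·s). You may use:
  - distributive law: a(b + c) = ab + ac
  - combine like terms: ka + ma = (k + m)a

(−2·t − 2)·(−6 + 2·s − 7·t)·(−8 − 4·t)·(4·t + 4·s)
= (12·t − 4·s·t + 14·t^2 + 12 − 4·s + 14·t)·(−8 − 4·t)·(4·t + 4·s)    [distributive law]
= (26·t − 4·s·t + 14·t^2 + 12 − 4·s)·(−8 − 4·t)·(4·t + 4·s)    [combine like terms]
= (−208·t − 104·t^2 + 32·s·t + 16·s·t^2 − 112·t^2 − 56·t^3 − 96 − 48·t + 32·s + 16·s·t)·(4·t + 4·s)    [distributive law]
= (−256·t − 216·t^2 + 48·s·t + 16·s·t^2 − 56·t^3 − 96 + 32·s)·(4·t + 4·s)    [combine like terms]
= −1024·t^2 − 1024·s·t − 864·t^3 − 864·s·t^2 + 192·s·t^2 + 192·s^2·t + 64·s·t^3 + 64·s^2·t^2 − 224·t^4 − 224·s·t^3 − 384·t − 384·s + 128·s·t + 128·s^2    [distributive law]
= −1024·t^2 − 896·s·t − 864·t^3 − 672·s·t^2 + 192·s^2·t − 160·s·t^3 + 64·s^2·t^2 − 224·t^4 − 384·t − 384·s + 128·s^2    [combine like terms]

−1024·t^2 − 896·s·t − 864·t^3 − 672·s·t^2 + 192·s^2·t − 160·s·t^3 + 64·s^2·t^2 − 224·t^4 − 384·t − 384·s + 128·s^2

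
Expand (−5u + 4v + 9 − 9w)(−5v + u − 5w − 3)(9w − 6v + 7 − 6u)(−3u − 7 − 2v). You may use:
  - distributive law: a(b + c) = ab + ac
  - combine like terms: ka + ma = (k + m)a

237u²vw − 287uvw + 960uv²w + 450u²v² − 1030uv² − 252uv³ + 163u²v − 2756uv + 372u³v + 423u³w − 321u²w + 327u³ + 263u² − 90u⁴ + 378u²w² + 423uw² + 387uvw² − 1945uw − 1743u + 2770v²w + 660v³w − 1244v³ − 240v⁴ − 940v² + 9vw² + 90v²w² + 2348vw + 2037v − 1071w² + 2583w + 1323 − 1215uw³ − 2835w³ − 810vw³

(−5u + 4v + 9 − 9w)(−5v + u − 5w − 3)(9w − 6v + 7 − 6u)(−3u − 7 − 2v)
= (25uv − 5u² + 25uw + 15u − 20v² + 4uv − 20vw − 12v − 45v + 9u − 45w − 27 + 45vw − 9uw + 45w² + 27w)(9w − 6v + 7 − 6u)(−3u − 7 − 2v)    [distributive law]
= (29uv − 5u² + 16uw + 24u − 20v² + 25vw − 57v − 18w − 27 + 45w²)(9w − 6v + 7 − 6u)(−3u − 7 − 2v)    [combine like terms]
= (261uvw − 174uv² + 203uv − 174u²v − 45u²w + 30u²v − 35u² + 30u³ + 144uw² − 96uvw + 112uw − 96u²w + 216uw − 144uv + 168u − 144u² − 180v²w + 120v³ − 140v² + 120uv² + 225vw² − 150v²w + 175vw − 150uvw − 513vw + 342v² − 399v + 342uv − 162w² + 108vw − 126w + 108uw − 243w + 162v − 189 + 162u + 405w³ − 270vw² + 315w² − 270uw²)(−3u − 7 − 2v)    [distributive law]
= (15uvw − 54uv² + 401uv − 144u²v − 141u²w − 179u² + 30u³ − 126uw² + 436uw + 330u − 330v²w + 120v³ + 202v² − 45vw² − 230vw − 237v + 153w² − 369w − 189 + 405w³)(−3u − 7 − 2v)    [combine like terms]
= −45u²vw − 105uvw − 30uv²w + 162u²v² + 378uv² + 108uv³ − 1203u²v − 2807uv − 802uv² + 432u³v + 1008u²v + 288u²v² + 423u³w + 987u²w + 282u²vw + 537u³ + 1253u² + 358u²v − 90u⁴ − 210u³ − 60u³v + 378u²w² + 882uw² + 252uvw² − 1308u²w − 3052uw − 872uvw − 990u² − 2310u − 660uv + 990uv²w + 2310v²w + 660v³w − 360uv³ − 840v³ − 240v⁴ − 606uv² − 1414v² − 404v³ + 135uvw² + 315vw² + 90v²w² + 690uvw + 1610vw + 460v²w + 711uv + 1659v + 474v² − 459uw² − 1071w² − 306vw² + 1107uw + 2583w + 738vw + 567u + 1323 + 378v − 1215uw³ − 2835w³ − 810vw³    [distributive law]
= 237u²vw − 287uvw + 960uv²w + 450u²v² − 1030uv² − 252uv³ + 163u²v − 2756uv + 372u³v + 423u³w − 321u²w + 327u³ + 263u² − 90u⁴ + 378u²w² + 423uw² + 387uvw² − 1945uw − 1743u + 2770v²w + 660v³w − 1244v³ − 240v⁴ − 940v² + 9vw² + 90v²w² + 2348vw + 2037v − 1071w² + 2583w + 1323 − 1215uw³ − 2835w³ − 810vw³    [combine like terms]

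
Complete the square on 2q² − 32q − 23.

2(q − 8)² − 151

2q² − 32q − 23
= 2(q² − 16q) − 23    [factor out 2 from the q-terms]
= 2(q² − 16q + 64 − 64) − 23    [add and subtract 64 inside the bracket]
= 2(q − 8)² − 128 − 23    [perfect-square identity]
= 2(q − 8)² − 151    [combine constants]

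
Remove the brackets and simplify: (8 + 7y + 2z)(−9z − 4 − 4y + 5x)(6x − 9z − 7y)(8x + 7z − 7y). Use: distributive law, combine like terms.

(8 + 7y + 2z)(−9z − 4 − 4y + 5x)(6x − 9z − 7y)(8x + 7z − 7y)
= (−72z − 32 − 32y + 40x − 63yz − 28y − 28y^2 + 35xy − 18z^2 − 8z − 8yz + 10xz)(6x − 9z − 7y)(8x + 7z − 7y)    [distributive law]
= (−80z − 32 − 60y + 40x − 71yz − 28y^2 + 35xy − 18z^2 + 10xz)(6x − 9z − 7y)(8x + 7z − 7y)    [combine like terms]
= (−480xz + 720z^2 + 560yz − 192x + 288z + 224y − 360xy + 540yz + 420y^2 + 240x^2 − 360xz − 280xy − 426xyz + 639yz^2 + 497y^2z − 168xy^2 + 252y^2z + 196y^3 + 210x^2y − 315xyz − 245xy^2 − 108xz^2 + 162z^3 + 126yz^2 + 60x^2z − 90xz^2 − 70xyz)(8x + 7z − 7y)    [distributive law]
= (−840xz + 720z^2 + 1100yz − 192x + 288z + 224y − 640xy + 420y^2 + 240x^2 − 811xyz + 765yz^2 + 749y^2z − 413xy^2 + 196y^3 + 210x^2y − 198xz^2 + 162z^3 + 60x^2z)(8x + 7z − 7y)    [combine like terms]
= −6720x^2z − 5880xz^2 + 5880xyz + 5760xz^2 + 5040z^3 − 5040yz^2 + 8800xyz + 7700yz^2 − 7700y^2z − 1536x^2 − 1344xz + 1344xy + 2304xz + 2016z^2 − 2016yz + 1792xy + 1568yz − 1568y^2 − 5120x^2y − 4480xyz + 4480xy^2 + 3360xy^2 + 2940y^2z − 2940y^3 + 1920x^3 + 1680x^2z − 1680x^2y − 6488x^2yz − 5677xyz^2 + 5677xy^2z + 6120xyz^2 + 5355yz^3 − 5355y^2z^2 + 5992xy^2z + 5243y^2z^2 − 5243y^3z − 3304x^2y^2 − 2891xy^2z + 2891xy^3 + 1568xy^3 + 1372y^3z − 1372y^4 + 1680x^3y + 1470x^2yz − 1470x^2y^2 − 1584x^2z^2 − 1386xz^3 + 1386xyz^2 + 1296xz^3 + 1134z^4 − 1134yz^3 + 480x^3z + 420x^2z^2 − 420x^2yz    [distributive law]
= −5040x^2z − 120xz^2 + 10200xyz + 5040z^3 + 2660yz^2 − 4760y^2z − 1536x^2 + 960xz + 3136xy + 2016z^2 − 448yz − 1568y^2 − 6800x^2y + 7840xy^2 − 2940y^3 + 1920x^3 − 5438x^2yz + 1829xyz^2 + 8778xy^2z + 4221yz^3 − 112y^2z^2 − 3871y^3z − 4774x^2y^2 + 4459xy^3 − 1372y^4 + 1680x^3y − 1164x^2z^2 − 90xz^3 + 1134z^4 + 480x^3z    [combine like terms]

−5040x^2z − 120xz^2 + 10200xyz + 5040z^3 + 2660yz^2 − 4760y^2z − 1536x^2 + 960xz + 3136xy + 2016z^2 − 448yz − 1568y^2 − 6800x^2y + 7840xy^2 − 2940y^3 + 1920x^3 − 5438x^2yz + 1829xyz^2 + 8778xy^2z + 4221yz^3 − 112y^2z^2 − 3871y^3z − 4774x^2y^2 + 4459xy^3 − 1372y^4 + 1680x^3y − 1164x^2z^2 − 90xz^3 + 1134z^4 + 480x^3z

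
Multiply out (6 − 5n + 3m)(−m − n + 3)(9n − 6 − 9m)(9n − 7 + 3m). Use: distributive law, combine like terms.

(6 − 5n + 3m)(−m − n + 3)(9n − 6 − 9m)(9n − 7 + 3m)
= (−6m − 6n + 18 + 5mn + 5n^2 − 15n − 3m^2 − 3mn + 9m)(9n − 6 − 9m)(9n − 7 + 3m)    [distributive law]
= (3m − 21n + 18 + 2mn + 5n^2 − 3m^2)(9n − 6 − 9m)(9n − 7 + 3m)    [combine like terms]
= (27mn − 18m − 27m^2 − 189n^2 + 126n + 189mn + 162n − 108 − 162m + 18mn^2 − 12mn − 18m^2n + 45n^3 − 30n^2 − 45mn^2 − 27m^2n + 18m^2 + 27m^3)(9n − 7 + 3m)    [distributive law]
= (204mn − 180m − 9m^2 − 219n^2 + 288n − 108 − 27mn^2 − 45m^2n + 45n^3 + 27m^3)(9n − 7 + 3m)    [combine like terms]
= 1836mn^2 − 1428mn + 612m^2n − 1620mn + 1260m − 540m^2 − 81m^2n + 63m^2 − 27m^3 − 1971n^3 + 1533n^2 − 657mn^2 + 2592n^2 − 2016n + 864mn − 972n + 756 − 324m − 243mn^3 + 189mn^2 − 81m^2n^2 − 405m^2n^2 + 315m^2n − 135m^3n + 405n^4 − 315n^3 + 135mn^3 + 243m^3n − 189m^3 + 81m^4    [distributive law]
= 1368mn^2 − 2184mn + 846m^2n + 936m − 477m^2 − 216m^3 − 2286n^3 + 4125n^2 − 2988n + 756 − 108mn^3 − 486m^2n^2 + 108m^3n + 405n^4 + 81m^4    [combine like terms]

1368mn^2 − 2184mn + 846m^2n + 936m − 477m^2 − 216m^3 − 2286n^3 + 4125n^2 − 2988n + 756 − 108mn^3 − 486m^2n^2 + 108m^3n + 405n^4 + 81m^4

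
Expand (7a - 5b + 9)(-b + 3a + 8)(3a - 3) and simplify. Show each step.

-66a^2b - 81ab + 63a^3 + 186a^2 - 33a + 15ab^2 - 15b^2 + 147b - 216

(7a - 5b + 9)(-b + 3a + 8)(3a - 3)
= (-7ab + 21a^2 + 56a + 5b^2 - 15ab - 40b - 9b + 27a + 72)(3a - 3)    [distributive law]
= (-22ab + 21a^2 + 83a + 5b^2 - 49b + 72)(3a - 3)    [combine like terms]
= -66a^2b + 66ab + 63a^3 - 63a^2 + 249a^2 - 249a + 15ab^2 - 15b^2 - 147ab + 147b + 216a - 216    [distributive law]
= -66a^2b - 81ab + 63a^3 + 186a^2 - 33a + 15ab^2 - 15b^2 + 147b - 216    [combine like terms]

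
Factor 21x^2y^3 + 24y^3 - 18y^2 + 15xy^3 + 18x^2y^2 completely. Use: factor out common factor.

21x^2y^3 + 24y^3 - 18y^2 + 15xy^3 + 18x^2y^2
= 3(7x^2y^3 + 8y^3 - 6y^2 + 5xy^3 + 6x^2y^2)    [factor out 3]
= 3y^2(7x^2y + 8y - 6 + 5xy + 6x^2)    [factor out y^2]

3y^2(7x^2y + 8y - 6 + 5xy + 6x^2)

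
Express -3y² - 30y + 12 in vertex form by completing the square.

-3(y + 5)² + 87

-3y² - 30y + 12
= -3(y² + 10y) + 12    [factor out -3 from the y-terms]
= -3(y² + 10y + 25 - 25) + 12    [add and subtract 25 inside the bracket]
= -3(y + 5)² + 75 + 12    [perfect-square identity]
= -3(y + 5)² + 87    [combine constants]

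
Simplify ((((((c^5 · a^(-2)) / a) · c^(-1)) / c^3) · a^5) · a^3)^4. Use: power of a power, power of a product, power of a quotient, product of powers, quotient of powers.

a^20·c^4

((((((c^5 · a^(-2)) / a) · c^(-1)) / c^3) · a^5) · a^3)^4
= ((((((c^5 · a^(-2)) / a) · c^(-1)) / c^3) · a^5)^4) · ((a^3)^4)    [power of a product]
= ((((((c^5 · a^(-2)) / a) · c^(-1)) / c^3)^4) · ((a^5)^4)) · ((a^3)^4)    [power of a product]
= ((((((c^5 · a^(-2)) / a) · c^(-1))^4) / ((c^3)^4)) · ((a^5)^4)) · ((a^3)^4)    [power of a quotient]
= ((((((c^5 · a^(-2)) / a)^4) · ((c^(-1))^4)) / ((c^3)^4)) · ((a^5)^4)) · ((a^3)^4)    [power of a product]
= ((((((c^5 · a^(-2))^4) / (a^4)) · ((c^(-1))^4)) / ((c^3)^4)) · ((a^5)^4)) · ((a^3)^4)    [power of a quotient]
= (((((((c^5)^4) · ((a^(-2))^4)) / (a^4)) · ((c^(-1))^4)) / ((c^3)^4)) · ((a^5)^4)) · ((a^3)^4)    [power of a product]
= (((((c^20 · ((a^(-2))^4)) / (a^4)) · ((c^(-1))^4)) / ((c^3)^4)) · ((a^5)^4)) · ((a^3)^4)    [power of a power]
= (((((c^20 · a^(-8)) / (a^4)) · ((c^(-1))^4)) / ((c^3)^4)) · ((a^5)^4)) · ((a^3)^4)    [power of a power]
= (((((c^20 · a^(-8)) / a^4) · c^(-4)) / ((c^3)^4)) · ((a^5)^4)) · ((a^3)^4)    [power of a power]
= (((((c^20 · a^(-8)) / a^4) · c^(-4)) / c^12) · ((a^5)^4)) · ((a^3)^4)    [power of a power]
= (((((c^20 · a^(-8)) / a^4) · c^(-4)) / c^12) · a^20) · ((a^3)^4)    [power of a power]
= (((((c^20 · a^(-8)) / a^4) · c^(-4)) / c^12) · a^20) · a^12    [power of a power]
= a^20·c^4    [quotient of powers; product of powers]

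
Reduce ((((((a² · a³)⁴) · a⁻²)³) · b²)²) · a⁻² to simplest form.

((((((a² · a³)⁴) · a⁻²)³) · b²)²) · a⁻²
= ((((((a² · a³)⁴) · a⁻²)³)²) · ((b²)²)) · a⁻²    [power of a product]
= (((((a² · a³)⁴) · a⁻²)⁶) · ((b²)²)) · a⁻²    [power of a power]
= (((((a² · a³)⁴)⁶) · ((a⁻²)⁶)) · ((b²)²)) · a⁻²    [power of a product]
= ((((a² · a³)²⁴) · ((a⁻²)⁶)) · ((b²)²)) · a⁻²    [power of a power]
= (((((a²)²⁴) · ((a³)²⁴)) · ((a⁻²)⁶)) · ((b²)²)) · a⁻²    [power of a product]
= (((a⁴⁸ · ((a³)²⁴)) · ((a⁻²)⁶)) · ((b²)²)) · a⁻²    [power of a power]
= (((a⁴⁸ · a⁷²) · ((a⁻²)⁶)) · ((b²)²)) · a⁻²    [power of a power]
= ((a¹²⁰ · ((a⁻²)⁶)) · ((b²)²)) · a⁻²    [product of powers]
= ((a¹²⁰ · a⁻¹²) · ((b²)²)) · a⁻²    [power of a power]
= (a¹⁰⁸ · ((b²)²)) · a⁻²    [product of powers]
= (a¹⁰⁸ · b⁴) · a⁻²    [power of a power]
= a¹⁰⁶b⁴    [product of powers]

a¹⁰⁶b⁴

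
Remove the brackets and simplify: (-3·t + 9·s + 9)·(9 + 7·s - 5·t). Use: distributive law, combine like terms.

-72·t - 66·s·t + 15·t^2 + 144·s + 63·s^2 + 81

(-3·t + 9·s + 9)·(9 + 7·s - 5·t)
= -27·t - 21·s·t + 15·t^2 + 81·s + 63·s^2 - 45·s·t + 81 + 63·s - 45·t    [distributive law]
= -72·t - 66·s·t + 15·t^2 + 144·s + 63·s^2 + 81    [combine like terms]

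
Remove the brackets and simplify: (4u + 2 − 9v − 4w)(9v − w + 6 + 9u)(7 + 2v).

−231uv − 90uv^2 − 280uw − 80uvw + 294u + 252u^2 + 72u^2v − 228v − 639v^2 − 182w − 241vw + 84 − 162v^3 − 54v^2w + 28w^2 + 8vw^2

(4u + 2 − 9v − 4w)(9v − w + 6 + 9u)(7 + 2v)
= (36uv − 4uw + 24u + 36u^2 + 18v − 2w + 12 + 18u − 81v^2 + 9vw − 54v − 81uv − 36vw + 4w^2 − 24w − 36uw)(7 + 2v)    [distributive law]
= (−45uv − 40uw + 42u + 36u^2 − 36v − 26w + 12 − 81v^2 − 27vw + 4w^2)(7 + 2v)    [combine like terms]
= −315uv − 90uv^2 − 280uw − 80uvw + 294u + 84uv + 252u^2 + 72u^2v − 252v − 72v^2 − 182w − 52vw + 84 + 24v − 567v^2 − 162v^3 − 189vw − 54v^2w + 28w^2 + 8vw^2    [distributive law]
= −231uv − 90uv^2 − 280uw − 80uvw + 294u + 252u^2 + 72u^2v − 228v − 639v^2 − 182w − 241vw + 84 − 162v^3 − 54v^2w + 28w^2 + 8vw^2    [combine like terms]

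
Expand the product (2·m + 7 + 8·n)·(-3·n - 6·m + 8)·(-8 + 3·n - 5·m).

(2·m + 7 + 8·n)·(-3·n - 6·m + 8)·(-8 + 3·n - 5·m)
= (-6·m·n - 12·m^2 + 16·m - 21·n - 42·m + 56 - 24·n^2 - 48·m·n + 64·n)·(-8 + 3·n - 5·m)    [distributive law]
= (-54·m·n - 12·m^2 - 26·m + 43·n + 56 - 24·n^2)·(-8 + 3·n - 5·m)    [combine like terms]
= 432·m·n - 162·m·n^2 + 270·m^2·n + 96·m^2 - 36·m^2·n + 60·m^3 + 208·m - 78·m·n + 130·m^2 - 344·n + 129·n^2 - 215·m·n - 448 + 168·n - 280·m + 192·n^2 - 72·n^3 + 120·m·n^2    [distributive law]
= 139·m·n - 42·m·n^2 + 234·m^2·n + 226·m^2 + 60·m^3 - 72·m - 176·n + 321·n^2 - 448 - 72·n^3    [combine like terms]

139·m·n - 42·m·n^2 + 234·m^2·n + 226·m^2 + 60·m^3 - 72·m - 176·n + 321·n^2 - 448 - 72·n^3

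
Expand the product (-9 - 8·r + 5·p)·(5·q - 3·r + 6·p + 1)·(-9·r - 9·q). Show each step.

234·q·r + 405·q^2 - 171·r^2 + 441·p·r + 441·p·q + 81·r + 81·q + 144·q·r^2 + 360·q^2·r - 216·r^3 + 567·p·r^2 + 342·p·q·r - 225·p·q^2 - 270·p^2·r - 270·p^2·q

(-9 - 8·r + 5·p)·(5·q - 3·r + 6·p + 1)·(-9·r - 9·q)
= (-45·q + 27·r - 54·p - 9 - 40·q·r + 24·r^2 - 48·p·r - 8·r + 25·p·q - 15·p·r + 30·p^2 + 5·p)·(-9·r - 9·q)    [distributive law]
= (-45·q + 19·r - 49·p - 9 - 40·q·r + 24·r^2 - 63·p·r + 25·p·q + 30·p^2)·(-9·r - 9·q)    [combine like terms]
= 405·q·r + 405·q^2 - 171·r^2 - 171·q·r + 441·p·r + 441·p·q + 81·r + 81·q + 360·q·r^2 + 360·q^2·r - 216·r^3 - 216·q·r^2 + 567·p·r^2 + 567·p·q·r - 225·p·q·r - 225·p·q^2 - 270·p^2·r - 270·p^2·q    [distributive law]
= 234·q·r + 405·q^2 - 171·r^2 + 441·p·r + 441·p·q + 81·r + 81·q + 144·q·r^2 + 360·q^2·r - 216·r^3 + 567·p·r^2 + 342·p·q·r - 225·p·q^2 - 270·p^2·r - 270·p^2·q    [combine like terms]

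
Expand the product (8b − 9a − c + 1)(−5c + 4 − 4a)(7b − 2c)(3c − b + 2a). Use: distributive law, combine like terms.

(8b − 9a − c + 1)(−5c + 4 − 4a)(7b − 2c)(3c − b + 2a)
= (−40bc + 32b − 32ab + 45ac − 36a + 36a^2 + 5c^2 − 4c + 4ac − 5c + 4 − 4a)(7b − 2c)(3c − b + 2a)    [distributive law]
= (−40bc + 32b − 32ab + 49ac − 40a + 36a^2 + 5c^2 − 9c + 4)(7b − 2c)(3c − b + 2a)    [combine like terms]
= (−280b^2c + 80bc^2 + 224b^2 − 64bc − 224ab^2 + 64abc + 343abc − 98ac^2 − 280ab + 80ac + 252a^2b − 72a^2c + 35bc^2 − 10c^3 − 63bc + 18c^2 + 28b − 8c)(3c − b + 2a)    [distributive law]
= (−280b^2c + 115bc^2 + 224b^2 − 127bc − 224ab^2 + 407abc − 98ac^2 − 280ab + 80ac + 252a^2b − 72a^2c − 10c^3 + 18c^2 + 28b − 8c)(3c − b + 2a)    [combine like terms]
= −840b^2c^2 + 280b^3c − 560ab^2c + 345bc^3 − 115b^2c^2 + 230abc^2 + 672b^2c − 224b^3 + 448ab^2 − 381bc^2 + 127b^2c − 254abc − 672ab^2c + 224ab^3 − 448a^2b^2 + 1221abc^2 − 407ab^2c + 814a^2bc − 294ac^3 + 98abc^2 − 196a^2c^2 − 840abc + 280ab^2 − 560a^2b + 240ac^2 − 80abc + 160a^2c + 756a^2bc − 252a^2b^2 + 504a^3b − 216a^2c^2 + 72a^2bc − 144a^3c − 30c^4 + 10bc^3 − 20ac^3 + 54c^3 − 18bc^2 + 36ac^2 + 84bc − 28b^2 + 56ab − 24c^2 + 8bc − 16ac    [distributive law]
= −955b^2c^2 + 280b^3c − 1639ab^2c + 355bc^3 + 1549abc^2 + 799b^2c − 224b^3 + 728ab^2 − 399bc^2 − 1174abc + 224ab^3 − 700a^2b^2 + 1642a^2bc − 314ac^3 − 412a^2c^2 − 560a^2b + 276ac^2 + 160a^2c + 504a^3b − 144a^3c − 30c^4 + 54c^3 + 92bc − 28b^2 + 56ab − 24c^2 − 16ac    [combine like terms]

−955b^2c^2 + 280b^3c − 1639ab^2c + 355bc^3 + 1549abc^2 + 799b^2c − 224b^3 + 728ab^2 − 399bc^2 − 1174abc + 224ab^3 − 700a^2b^2 + 1642a^2bc − 314ac^3 − 412a^2c^2 − 560a^2b + 276ac^2 + 160a^2c + 504a^3b − 144a^3c − 30c^4 + 54c^3 + 92bc − 28b^2 + 56ab − 24c^2 − 16ac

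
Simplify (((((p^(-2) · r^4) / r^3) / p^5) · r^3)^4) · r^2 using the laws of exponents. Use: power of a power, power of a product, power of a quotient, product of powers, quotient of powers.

(((((p^(-2) · r^4) / r^3) / p^5) · r^3)^4) · r^2
= (((((p^(-2) · r^4) / r^3) / p^5)^4) · ((r^3)^4)) · r^2    [power of a product]
= (((((p^(-2) · r^4) / r^3)^4) / ((p^5)^4)) · ((r^3)^4)) · r^2    [power of a quotient]
= (((((p^(-2) · r^4)^4) / ((r^3)^4)) / ((p^5)^4)) · ((r^3)^4)) · r^2    [power of a quotient]
= ((((((p^(-2))^4) · ((r^4)^4)) / ((r^3)^4)) / ((p^5)^4)) · ((r^3)^4)) · r^2    [power of a product]
= ((((p^(-8) · ((r^4)^4)) / ((r^3)^4)) / ((p^5)^4)) · ((r^3)^4)) · r^2    [power of a power]
= ((((p^(-8) · r^16) / ((r^3)^4)) / ((p^5)^4)) · ((r^3)^4)) · r^2    [power of a power]
= ((((p^(-8) · r^16) / r^12) / ((p^5)^4)) · ((r^3)^4)) · r^2    [power of a power]
= ((((p^(-8) · r^16) / r^12) / p^20) · ((r^3)^4)) · r^2    [power of a power]
= ((((p^(-8) · r^16) / r^12) / p^20) · r^12) · r^2    [power of a power]
= p^(-28)r^18    [quotient of powers; product of powers]

p^(-28)r^18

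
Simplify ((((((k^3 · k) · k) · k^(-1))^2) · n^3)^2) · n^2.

k^16n^8

((((((k^3 · k) · k) · k^(-1))^2) · n^3)^2) · n^2
= ((((((k^3 · k) · k) · k^(-1))^2)^2) · ((n^3)^2)) · n^2    [power of a product]
= (((((k^3 · k) · k) · k^(-1))^4) · ((n^3)^2)) · n^2    [power of a power]
= (((((k^3 · k) · k)^4) · ((k^(-1))^4)) · ((n^3)^2)) · n^2    [power of a product]
= (((((k^3 · k)^4) · (k^4)) · ((k^(-1))^4)) · ((n^3)^2)) · n^2    [power of a product]
= ((((((k^3)^4) · (k^4)) · (k^4)) · ((k^(-1))^4)) · ((n^3)^2)) · n^2    [power of a product]
= ((((k^12 · (k^4)) · (k^4)) · ((k^(-1))^4)) · ((n^3)^2)) · n^2    [power of a power]
= (((k^16 · (k^4)) · ((k^(-1))^4)) · ((n^3)^2)) · n^2    [product of powers]
= ((k^20 · ((k^(-1))^4)) · ((n^3)^2)) · n^2    [product of powers]
= ((k^20 · k^(-4)) · ((n^3)^2)) · n^2    [power of a power]
= (k^16 · ((n^3)^2)) · n^2    [product of powers]
= (k^16 · n^6) · n^2    [power of a power]
= k^16n^8    [product of powers]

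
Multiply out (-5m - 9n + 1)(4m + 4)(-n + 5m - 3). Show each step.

-160m^2n - 100m^3 - 20m^2 - 56mn + 68m + 36mn^2 + 36n^2 + 104n - 12

(-5m - 9n + 1)(4m + 4)(-n + 5m - 3)
= (-20m^2 - 20m - 36mn - 36n + 4m + 4)(-n + 5m - 3)    [distributive law]
= (-20m^2 - 16m - 36mn - 36n + 4)(-n + 5m - 3)    [combine like terms]
= 20m^2n - 100m^3 + 60m^2 + 16mn - 80m^2 + 48m + 36mn^2 - 180m^2n + 108mn + 36n^2 - 180mn + 108n - 4n + 20m - 12    [distributive law]
= -160m^2n - 100m^3 - 20m^2 - 56mn + 68m + 36mn^2 + 36n^2 + 104n - 12    [combine like terms]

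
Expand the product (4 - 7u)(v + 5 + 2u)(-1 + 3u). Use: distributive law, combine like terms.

(4 - 7u)(v + 5 + 2u)(-1 + 3u)
= (4v + 20 + 8u - 7uv - 35u - 14u^2)(-1 + 3u)    [distributive law]
= (4v + 20 - 27u - 7uv - 14u^2)(-1 + 3u)    [combine like terms]
= -4v + 12uv - 20 + 60u + 27u - 81u^2 + 7uv - 21u^2v + 14u^2 - 42u^3    [distributive law]
= -4v + 19uv - 20 + 87u - 67u^2 - 21u^2v - 42u^3    [combine like terms]

-4v + 19uv - 20 + 87u - 67u^2 - 21u^2v - 42u^3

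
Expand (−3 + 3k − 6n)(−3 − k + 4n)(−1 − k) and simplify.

(−3 + 3k − 6n)(−3 − k + 4n)(−1 − k)
= (9 + 3k − 12n − 9k − 3k² + 12kn + 18n + 6kn − 24n²)(−1 − k)    [distributive law]
= (9 − 6k + 6n − 3k² + 18kn − 24n²)(−1 − k)    [combine like terms]
= −9 − 9k + 6k + 6k² − 6n − 6kn + 3k² + 3k³ − 18kn − 18k²n + 24n² + 24kn²    [distributive law]
= −9 − 3k + 9k² − 6n − 24kn + 3k³ − 18k²n + 24n² + 24kn²    [combine like terms]

−9 − 3k + 9k² − 6n − 24kn + 3k³ − 18k²n + 24n² + 24kn²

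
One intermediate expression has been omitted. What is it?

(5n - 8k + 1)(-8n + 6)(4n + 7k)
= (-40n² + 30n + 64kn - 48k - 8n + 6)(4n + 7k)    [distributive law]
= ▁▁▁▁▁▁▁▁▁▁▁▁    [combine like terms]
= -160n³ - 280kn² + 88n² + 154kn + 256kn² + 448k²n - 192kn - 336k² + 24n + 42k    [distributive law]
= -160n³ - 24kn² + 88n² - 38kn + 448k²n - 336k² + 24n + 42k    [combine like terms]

By combine like terms:

(-40n² + 22n + 64kn - 48k + 6)(4n + 7k)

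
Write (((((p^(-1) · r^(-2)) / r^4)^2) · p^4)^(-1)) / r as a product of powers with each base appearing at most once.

(((((p^(-1) · r^(-2)) / r^4)^2) · p^4)^(-1)) / r
= (((((p^(-1) · r^(-2)) / r^4)^2)^(-1)) · ((p^4)^(-1))) / r    [power of a product]
= ((((p^(-1) · r^(-2)) / r^4)^(-2)) · ((p^4)^(-1))) / r    [power of a power]
= ((((p^(-1) · r^(-2))^(-2)) / ((r^4)^(-2))) · ((p^4)^(-1))) / r    [power of a quotient]
= (((((p^(-1))^(-2)) · ((r^(-2))^(-2))) / ((r^4)^(-2))) · ((p^4)^(-1))) / r    [power of a product]
= (((p^2 · ((r^(-2))^(-2))) / ((r^4)^(-2))) · ((p^4)^(-1))) / r    [power of a power]
= (((p^2 · r^4) / ((r^4)^(-2))) · ((p^4)^(-1))) / r    [power of a power]
= (((p^2 · r^4) / r^(-8)) · ((p^4)^(-1))) / r    [power of a power]
= (((p^2 · r^4) / r^(-8)) · p^(-4)) / r    [power of a power]
= p^(-2)r^11    [quotient of powers; product of powers]

p^(-2)r^11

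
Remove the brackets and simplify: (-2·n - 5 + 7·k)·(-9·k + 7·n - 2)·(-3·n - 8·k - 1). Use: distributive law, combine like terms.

(-2·n - 5 + 7·k)·(-9·k + 7·n - 2)·(-3·n - 8·k - 1)
= (18·k·n - 14·n^2 + 4·n + 45·k - 35·n + 10 - 63·k^2 + 49·k·n - 14·k)·(-3·n - 8·k - 1)    [distributive law]
= (67·k·n - 14·n^2 - 31·n + 31·k + 10 - 63·k^2)·(-3·n - 8·k - 1)    [combine like terms]
= -201·k·n^2 - 536·k^2·n - 67·k·n + 42·n^3 + 112·k·n^2 + 14·n^2 + 93·n^2 + 248·k·n + 31·n - 93·k·n - 248·k^2 - 31·k - 30·n - 80·k - 10 + 189·k^2·n + 504·k^3 + 63·k^2    [distributive law]
= -89·k·n^2 - 347·k^2·n + 88·k·n + 42·n^3 + 107·n^2 + n - 185·k^2 - 111·k - 10 + 504·k^3    [combine like terms]

-89·k·n^2 - 347·k^2·n + 88·k·n + 42·n^3 + 107·n^2 + n - 185·k^2 - 111·k - 10 + 504·k^3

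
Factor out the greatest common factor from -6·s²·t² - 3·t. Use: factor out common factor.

3·t(-2·s²·t - 1)

-6·s²·t² - 3·t
= 3(-2·s²·t² - t)    [factor out 3]
= 3·t(-2·s²·t - 1)    [factor out t]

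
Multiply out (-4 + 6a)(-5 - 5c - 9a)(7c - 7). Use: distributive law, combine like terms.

-140 + 140c^2 + 252ac - 42a - 210ac^2 - 378a^2c + 378a^2

(-4 + 6a)(-5 - 5c - 9a)(7c - 7)
= (20 + 20c + 36a - 30a - 30ac - 54a^2)(7c - 7)    [distributive law]
= (20 + 20c + 6a - 30ac - 54a^2)(7c - 7)    [combine like terms]
= 140c - 140 + 140c^2 - 140c + 42ac - 42a - 210ac^2 + 210ac - 378a^2c + 378a^2    [distributive law]
= -140 + 140c^2 + 252ac - 42a - 210ac^2 - 378a^2c + 378a^2    [combine like terms]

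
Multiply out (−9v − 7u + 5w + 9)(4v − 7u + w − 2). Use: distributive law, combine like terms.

−36v^2 + 35uv + 11vw + 54v + 49u^2 − 42uw − 49u + 5w^2 − w − 18

(−9v − 7u + 5w + 9)(4v − 7u + w − 2)
= −36v^2 + 63uv − 9vw + 18v − 28uv + 49u^2 − 7uw + 14u + 20vw − 35uw + 5w^2 − 10w + 36v − 63u + 9w − 18    [distributive law]
= −36v^2 + 35uv + 11vw + 54v + 49u^2 − 42uw − 49u + 5w^2 − w − 18    [combine like terms]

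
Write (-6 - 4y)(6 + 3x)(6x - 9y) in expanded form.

-216x + 324y - 108x^2 + 18xy + 216y^2 - 72x^2y + 108xy^2

(-6 - 4y)(6 + 3x)(6x - 9y)
= (-36 - 18x - 24y - 12xy)(6x - 9y)    [distributive law]
= -216x + 324y - 108x^2 + 162xy - 144xy + 216y^2 - 72x^2y + 108xy^2    [distributive law]
= -216x + 324y - 108x^2 + 18xy + 216y^2 - 72x^2y + 108xy^2    [combine like terms]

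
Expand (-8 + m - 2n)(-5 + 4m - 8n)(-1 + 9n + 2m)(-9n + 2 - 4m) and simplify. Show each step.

(-8 + m - 2n)(-5 + 4m - 8n)(-1 + 9n + 2m)(-9n + 2 - 4m)
= (40 - 32m + 64n - 5m + 4m^2 - 8mn + 10n - 8mn + 16n^2)(-1 + 9n + 2m)(-9n + 2 - 4m)    [distributive law]
= (40 - 37m + 74n + 4m^2 - 16mn + 16n^2)(-1 + 9n + 2m)(-9n + 2 - 4m)    [combine like terms]
= (-40 + 360n + 80m + 37m - 333mn - 74m^2 - 74n + 666n^2 + 148mn - 4m^2 + 36m^2n + 8m^3 + 16mn - 144mn^2 - 32m^2n - 16n^2 + 144n^3 + 32mn^2)(-9n + 2 - 4m)    [distributive law]
= (-40 + 286n + 117m - 169mn - 78m^2 + 650n^2 + 4m^2n + 8m^3 - 112mn^2 + 144n^3)(-9n + 2 - 4m)    [combine like terms]
= 360n - 80 + 160m - 2574n^2 + 572n - 1144mn - 1053mn + 234m - 468m^2 + 1521mn^2 - 338mn + 676m^2n + 702m^2n - 156m^2 + 312m^3 - 5850n^3 + 1300n^2 - 2600mn^2 - 36m^2n^2 + 8m^2n - 16m^3n - 72m^3n + 16m^3 - 32m^4 + 1008mn^3 - 224mn^2 + 448m^2n^2 - 1296n^4 + 288n^3 - 576mn^3    [distributive law]
= 932n - 80 + 394m - 1274n^2 - 2535mn - 624m^2 - 1303mn^2 + 1386m^2n + 328m^3 - 5562n^3 + 412m^2n^2 - 88m^3n - 32m^4 + 432mn^3 - 1296n^4    [combine like terms]

932n - 80 + 394m - 1274n^2 - 2535mn - 624m^2 - 1303mn^2 + 1386m^2n + 328m^3 - 5562n^3 + 412m^2n^2 - 88m^3n - 32m^4 + 432mn^3 - 1296n^4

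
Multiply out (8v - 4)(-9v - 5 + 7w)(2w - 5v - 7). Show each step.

-424v^2w + 360v^3 + 524v^2 - 260vw - 72v + 112vw^2 + 236w - 140 - 56w^2

(8v - 4)(-9v - 5 + 7w)(2w - 5v - 7)
= (-72v^2 - 40v + 56vw + 36v + 20 - 28w)(2w - 5v - 7)    [distributive law]
= (-72v^2 - 4v + 56vw + 20 - 28w)(2w - 5v - 7)    [combine like terms]
= -144v^2w + 360v^3 + 504v^2 - 8vw + 20v^2 + 28v + 112vw^2 - 280v^2w - 392vw + 40w - 100v - 140 - 56w^2 + 140vw + 196w    [distributive law]
= -424v^2w + 360v^3 + 524v^2 - 260vw - 72v + 112vw^2 + 236w - 140 - 56w^2    [combine like terms]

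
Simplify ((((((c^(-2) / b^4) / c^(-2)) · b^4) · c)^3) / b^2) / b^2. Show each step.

((((((c^(-2) / b^4) / c^(-2)) · b^4) · c)^3) / b^2) / b^2
= ((((((c^(-2) / b^4) / c^(-2)) · b^4)^3) · (c^3)) / b^2) / b^2    [power of a product]
= ((((((c^(-2) / b^4) / c^(-2))^3) · ((b^4)^3)) · (c^3)) / b^2) / b^2    [power of a product]
= ((((((c^(-2) / b^4)^3) / ((c^(-2))^3)) · ((b^4)^3)) · (c^3)) / b^2) / b^2    [power of a quotient]
= (((((((c^(-2))^3) / ((b^4)^3)) / ((c^(-2))^3)) · ((b^4)^3)) · (c^3)) / b^2) / b^2    [power of a quotient]
= (((((c^(-6) / ((b^4)^3)) / ((c^(-2))^3)) · ((b^4)^3)) · (c^3)) / b^2) / b^2    [power of a power]
= (((((c^(-6) / b^12) / ((c^(-2))^3)) · ((b^4)^3)) · (c^3)) / b^2) / b^2    [power of a power]
= (((((c^(-6) / b^12) / c^(-6)) · ((b^4)^3)) · (c^3)) / b^2) / b^2    [power of a power]
= (((((c^(-6) / b^12) / c^(-6)) · b^12) · (c^3)) / b^2) / b^2    [power of a power]
= b^(-4)c^3    [quotient of powers; product of powers]

b^(-4)c^3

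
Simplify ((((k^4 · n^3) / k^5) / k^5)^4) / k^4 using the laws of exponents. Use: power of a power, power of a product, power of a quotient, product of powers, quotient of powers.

k^(-28)n^12

((((k^4 · n^3) / k^5) / k^5)^4) / k^4
= ((((k^4 · n^3) / k^5)^4) / ((k^5)^4)) / k^4    [power of a quotient]
= ((((k^4 · n^3)^4) / ((k^5)^4)) / ((k^5)^4)) / k^4    [power of a quotient]
= (((((k^4)^4) · ((n^3)^4)) / ((k^5)^4)) / ((k^5)^4)) / k^4    [power of a product]
= (((k^16 · ((n^3)^4)) / ((k^5)^4)) / ((k^5)^4)) / k^4    [power of a power]
= (((k^16 · n^12) / ((k^5)^4)) / ((k^5)^4)) / k^4    [power of a power]
= (((k^16 · n^12) / k^20) / ((k^5)^4)) / k^4    [power of a power]
= (((k^16 · n^12) / k^20) / k^20) / k^4    [power of a power]
= k^(-28)n^12    [quotient of powers; product of powers]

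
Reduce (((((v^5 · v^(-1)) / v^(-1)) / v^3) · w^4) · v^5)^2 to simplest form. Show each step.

v^14w^8

(((((v^5 · v^(-1)) / v^(-1)) / v^3) · w^4) · v^5)^2
= (((((v^5 · v^(-1)) / v^(-1)) / v^3) · w^4)^2) · ((v^5)^2)    [power of a product]
= (((((v^5 · v^(-1)) / v^(-1)) / v^3)^2) · ((w^4)^2)) · ((v^5)^2)    [power of a product]
= (((((v^5 · v^(-1)) / v^(-1))^2) / ((v^3)^2)) · ((w^4)^2)) · ((v^5)^2)    [power of a quotient]
= (((((v^5 · v^(-1))^2) / ((v^(-1))^2)) / ((v^3)^2)) · ((w^4)^2)) · ((v^5)^2)    [power of a quotient]
= ((((((v^5)^2) · ((v^(-1))^2)) / ((v^(-1))^2)) / ((v^3)^2)) · ((w^4)^2)) · ((v^5)^2)    [power of a product]
= ((((v^10 · ((v^(-1))^2)) / ((v^(-1))^2)) / ((v^3)^2)) · ((w^4)^2)) · ((v^5)^2)    [power of a power]
= ((((v^10 · v^(-2)) / ((v^(-1))^2)) / ((v^3)^2)) · ((w^4)^2)) · ((v^5)^2)    [power of a power]
= (((v^8 / ((v^(-1))^2)) / ((v^3)^2)) · ((w^4)^2)) · ((v^5)^2)    [product of powers]
= (((v^8 / v^(-2)) / ((v^3)^2)) · ((w^4)^2)) · ((v^5)^2)    [power of a power]
= ((v^10 / ((v^3)^2)) · ((w^4)^2)) · ((v^5)^2)    [quotient of powers]
= ((v^10 / v^6) · ((w^4)^2)) · ((v^5)^2)    [power of a power]
= (v^4 · ((w^4)^2)) · ((v^5)^2)    [quotient of powers]
= (v^4 · w^8) · ((v^5)^2)    [power of a power]
= (v^4 · w^8) · v^10    [power of a power]
= v^14w^8    [product of powers]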